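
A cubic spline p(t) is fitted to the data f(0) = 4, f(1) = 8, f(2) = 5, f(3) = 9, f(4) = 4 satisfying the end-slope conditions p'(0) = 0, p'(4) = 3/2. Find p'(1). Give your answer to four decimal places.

0.5089

With M_i denoting the second derivative at x_i, h_i = 1, 1, 1, 1, and Δ_i = (y_(i+1) − y_i)/h_i = 4, -3, 4, -5:
  1·M_0 + 4·M_1 + 1·M_2 = 6(Δ_1 - Δ_0) = -42
  1·M_1 + 4·M_2 + 1·M_3 = 6(Δ_2 - Δ_1) = 42
  1·M_2 + 4·M_3 + 1·M_4 = 6(Δ_3 - Δ_2) = -54
Clamped end conditions give two more equations: 2h_0·M_0 + h_0·M_1 = 6(Δ_0 - p'(0)) = 24 and h_3·M_3 + 2h_3·M_4 = 6(p'(4) - Δ_3) = 39.
Solving the tridiagonal system: M_0 = 1287/56, M_1 = -615/28, M_2 = 183/8, M_3 = -771/28, M_4 = 1863/56.
On [1, 2], p'(t) = b_1 + 2c_1·(t - 1) + 3d_1·(t - 1)² with b_1 = Δ_1 - h_1(2M_1 + M_2)/6 = 57/112, c_1 = M_1/2 = -615/56, d_1 = (M_2 - M_1)/(6h_1) = 837/112. So p'(1) = 57/112.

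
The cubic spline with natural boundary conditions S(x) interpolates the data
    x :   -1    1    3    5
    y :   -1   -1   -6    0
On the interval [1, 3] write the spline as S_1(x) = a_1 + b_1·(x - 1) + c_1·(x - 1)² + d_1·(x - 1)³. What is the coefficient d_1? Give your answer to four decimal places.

0.6667

Put σ_i = S'' at the i-th knot. Here h = (2, 2, 2) and Δ = (0, -5/2, 3), so the interior equations h_(i-1)·σ_(i-1) + 2(h_(i-1)+h_i)·σ_i + h_i·σ_(i+1) = 6(Δ_i − Δ_(i-1)) read
  2·σ_0 + 8·σ_1 + 2·σ_2 = 6(Δ_1 - Δ_0) = -15
  2·σ_1 + 8·σ_2 + 2·σ_3 = 6(Δ_2 - Δ_1) = 33
Natural end conditions: σ_0 = σ_3 = 0.
Hence σ_0 = 0, σ_1 = -31/10, σ_2 = 49/10, σ_3 = 0.
On [1, 3], with S_1(x) = a_1 + b_1·(x - 1) + c_1·(x - 1)² + d_1·(x - 1)³: c_1 = σ_1/2 = -31/20, d_1 = (σ_2 - σ_1)/(6h_1) = 2/3, b_1 = Δ_1 - h_1(2σ_1 + σ_2)/6 = -31/15.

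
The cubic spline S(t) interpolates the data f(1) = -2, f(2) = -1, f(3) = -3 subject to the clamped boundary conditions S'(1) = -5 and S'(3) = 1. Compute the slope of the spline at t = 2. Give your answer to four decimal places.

0.2500

Let m_i = S''(x_i). Step sizes h_i = 1, 1; slopes of the chords Δ_i = (y_(i+1) - y_i)/h_i = 1, -2.
  1·m_0 + 4·m_1 + 1·m_2 = 6(Δ_1 - Δ_0) = -18
Clamped end conditions give two more equations: 2h_0·m_0 + h_0·m_1 = 6(Δ_0 - S'(1)) = 36 and h_1·m_1 + 2h_1·m_2 = 6(S'(3) - Δ_1) = 18.
Hence m_0 = 51/2, m_1 = -15, m_2 = 33/2.
On [2, 3], S'(t) = b_1 + 2c_1·(t - 2) + 3d_1·(t - 2)² with b_1 = Δ_1 - h_1(2m_1 + m_2)/6 = 1/4, c_1 = m_1/2 = -15/2, d_1 = (m_2 - m_1)/(6h_1) = 21/4. So S'(2) = 1/4.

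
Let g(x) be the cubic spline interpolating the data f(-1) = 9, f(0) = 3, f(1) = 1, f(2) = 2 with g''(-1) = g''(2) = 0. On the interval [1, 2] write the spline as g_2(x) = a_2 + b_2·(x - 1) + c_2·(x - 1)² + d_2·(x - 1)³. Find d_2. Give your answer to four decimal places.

Let M_i = g''(x_i). Step sizes h_i = 1, 1, 1; slopes of the chords Δ_i = (y_(i+1) - y_i)/h_i = -6, -2, 1.
  1·M_0 + 4·M_1 + 1·M_2 = 6(Δ_1 - Δ_0) = 24
  1·M_1 + 4·M_2 + 1·M_3 = 6(Δ_2 - Δ_1) = 18
Natural end conditions: M_0 = M_3 = 0.
Hence M_0 = 0, M_1 = 26/5, M_2 = 16/5, M_3 = 0.
On [1, 2], with g_2(x) = a_2 + b_2·(x - 1) + c_2·(x - 1)² + d_2·(x - 1)³: c_2 = M_2/2 = 8/5, d_2 = (M_3 - M_2)/(6h_2) = -8/15, b_2 = Δ_2 - h_2(2M_2 + M_3)/6 = -1/15.

-0.5333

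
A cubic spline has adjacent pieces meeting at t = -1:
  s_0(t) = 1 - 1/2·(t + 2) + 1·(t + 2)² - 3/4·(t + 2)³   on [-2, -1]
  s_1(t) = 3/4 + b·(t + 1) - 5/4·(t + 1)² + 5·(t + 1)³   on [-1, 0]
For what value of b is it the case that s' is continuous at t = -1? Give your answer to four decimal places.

s_0'(t) = -1/2 + 2·(t + 2) - 9/4·(t + 2)², so s_0'(-1) = -3/4. On the right, s_1'(-1) = b, so b = -3/4.

-0.7500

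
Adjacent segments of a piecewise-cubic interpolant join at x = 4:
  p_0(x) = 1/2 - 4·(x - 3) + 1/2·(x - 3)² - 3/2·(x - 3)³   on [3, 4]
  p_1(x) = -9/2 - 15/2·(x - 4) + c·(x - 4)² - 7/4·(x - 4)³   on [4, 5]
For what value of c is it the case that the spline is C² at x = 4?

-4

p_0''(x) = 1 - 9·(x - 3), so p_0''(4) = -8. On the right, p_1''(4) = 2c, so c = -4.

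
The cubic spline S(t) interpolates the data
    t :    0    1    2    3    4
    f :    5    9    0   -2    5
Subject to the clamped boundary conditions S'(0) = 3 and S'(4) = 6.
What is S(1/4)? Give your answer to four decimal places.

Put m_i = S'' at the i-th knot. Here h = (1, 1, 1, 1) and Δ = (4, -9, -2, 7), so the interior equations h_(i-1)·m_(i-1) + 2(h_(i-1)+h_i)·m_i + h_i·m_(i+1) = 6(Δ_i − Δ_(i-1)) read
  1·m_0 + 4·m_1 + 1·m_2 = 6(Δ_1 - Δ_0) = -78
  1·m_1 + 4·m_2 + 1·m_3 = 6(Δ_2 - Δ_1) = 42
  1·m_2 + 4·m_3 + 1·m_4 = 6(Δ_3 - Δ_2) = 54
Clamped end conditions give two more equations: 2h_0·m_0 + h_0·m_1 = 6(Δ_0 - S'(0)) = 6 and h_3·m_3 + 2h_3·m_4 = 6(S'(4) - Δ_3) = -6.
Solving the tridiagonal system: m_0 = 465/28, m_1 = -381/14, m_2 = 57/4, m_3 = 171/14, m_4 = -255/28.
On [0, 1], S(t) = 5 + 3·t + 465/56·t² - 409/56·t³.
With t = 1/4: S(1/4) = 22059/3584.

6.1549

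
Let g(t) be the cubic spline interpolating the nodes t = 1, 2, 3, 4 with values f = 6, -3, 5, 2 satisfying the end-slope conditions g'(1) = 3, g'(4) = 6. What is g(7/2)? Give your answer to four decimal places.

Let m_i = g''(x_i). Step sizes h_i = 1, 1, 1; slopes of the chords Δ_i = (y_(i+1) - y_i)/h_i = -9, 8, -3.
  1·m_0 + 4·m_1 + 1·m_2 = 6(Δ_1 - Δ_0) = 102
  1·m_1 + 4·m_2 + 1·m_3 = 6(Δ_2 - Δ_1) = -66
Clamped end conditions give two more equations: 2h_0·m_0 + h_0·m_1 = 6(Δ_0 - g'(1)) = -72 and h_2·m_2 + 2h_2·m_3 = 6(g'(4) - Δ_2) = 54.
Solving the tridiagonal system: m_0 = -308/5, m_1 = 256/5, m_2 = -206/5, m_3 = 238/5.
On [3, 4], g(t) = 5 + 14/5·(t - 3) - 103/5·(t - 3)² + 74/5·(t - 3)³.
With (t - 3) = 1/2: g(7/2) = 31/10.

3.1000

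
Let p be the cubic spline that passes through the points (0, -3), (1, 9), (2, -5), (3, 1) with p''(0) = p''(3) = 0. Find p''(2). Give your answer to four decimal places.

With M_i denoting the second derivative at x_i, h_i = 1, 1, 1, and Δ_i = (y_(i+1) − y_i)/h_i = 12, -14, 6:
  1·M_0 + 4·M_1 + 1·M_2 = 6(Δ_1 - Δ_0) = -156
  1·M_1 + 4·M_2 + 1·M_3 = 6(Δ_2 - Δ_1) = 120
Natural end conditions: M_0 = M_3 = 0.
Solving: M_0 = 0, M_1 = -248/5, M_2 = 212/5, M_3 = 0.

42.4000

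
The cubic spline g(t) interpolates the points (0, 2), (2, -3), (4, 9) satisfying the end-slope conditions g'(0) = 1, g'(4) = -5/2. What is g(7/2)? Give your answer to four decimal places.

8.1094

Write m_i for g''(x_i). With h_i = 2, 2 and divided differences Δ_i = -5/2, 6, the continuity of g' gives the tridiagonal system
  2·m_0 + 8·m_1 + 2·m_2 = 6(Δ_1 - Δ_0) = 51
Clamped end conditions give two more equations: 2h_0·m_0 + h_0·m_1 = 6(Δ_0 - g'(0)) = -21 and h_1·m_1 + 2h_1·m_2 = 6(g'(4) - Δ_1) = -51.
Forward elimination and back-substitution give m_0 = -25/2, m_1 = 29/2, m_2 = -20.
On [2, 4], g(t) = -3 + 3·(t - 2) + 29/4·(t - 2)² - 23/8·(t - 2)³.
With (t - 2) = 3/2: g(7/2) = 519/64.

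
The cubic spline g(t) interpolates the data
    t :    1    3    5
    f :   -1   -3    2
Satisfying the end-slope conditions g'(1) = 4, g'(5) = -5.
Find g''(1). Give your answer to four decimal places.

-12.3750

Write m_i for g''(x_i). With h_i = 2, 2 and divided differences Δ_i = -1, 5/2, the continuity of g' gives the tridiagonal system
  2·m_0 + 8·m_1 + 2·m_2 = 6(Δ_1 - Δ_0) = 21
Clamped end conditions give two more equations: 2h_0·m_0 + h_0·m_1 = 6(Δ_0 - g'(1)) = -30 and h_1·m_1 + 2h_1·m_2 = 6(g'(5) - Δ_1) = -45.
Forward elimination and back-substitution give m_0 = -99/8, m_1 = 39/4, m_2 = -129/8.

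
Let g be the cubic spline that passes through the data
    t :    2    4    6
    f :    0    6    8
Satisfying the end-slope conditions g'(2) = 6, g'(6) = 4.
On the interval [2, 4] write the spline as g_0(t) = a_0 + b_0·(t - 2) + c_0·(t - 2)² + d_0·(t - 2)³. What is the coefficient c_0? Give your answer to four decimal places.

Write M_i for g''(x_i). With h_i = 2, 2 and divided differences Δ_i = 3, 1, the continuity of g' gives the tridiagonal system
  2·M_0 + 8·M_1 + 2·M_2 = 6(Δ_1 - Δ_0) = -12
Clamped end conditions give two more equations: 2h_0·M_0 + h_0·M_1 = 6(Δ_0 - g'(2)) = -18 and h_1·M_1 + 2h_1·M_2 = 6(g'(6) - Δ_1) = 18.
Hence M_0 = -7/2, M_1 = -2, M_2 = 11/2.
On [2, 4], with g_0(t) = a_0 + b_0·(t - 2) + c_0·(t - 2)² + d_0·(t - 2)³: c_0 = M_0/2 = -7/4, d_0 = (M_1 - M_0)/(6h_0) = 1/8, b_0 = Δ_0 - h_0(2M_0 + M_1)/6 = 6.

-1.7500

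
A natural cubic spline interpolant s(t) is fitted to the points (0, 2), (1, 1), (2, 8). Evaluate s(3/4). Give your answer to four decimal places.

0.5938

Put M_i = s'' at the i-th knot. Here h = (1, 1) and Δ = (-1, 7), so the interior equations h_(i-1)·M_(i-1) + 2(h_(i-1)+h_i)·M_i + h_i·M_(i+1) = 6(Δ_i − Δ_(i-1)) read
  1·M_0 + 4·M_1 + 1·M_2 = 6(Δ_1 - Δ_0) = 48
Natural end conditions: M_0 = M_2 = 0.
Hence M_0 = 0, M_1 = 12, M_2 = 0.
On [0, 1], s(t) = 2 - 3·t + 0·t² + 2·t³.
With t = 3/4: s(3/4) = 19/32.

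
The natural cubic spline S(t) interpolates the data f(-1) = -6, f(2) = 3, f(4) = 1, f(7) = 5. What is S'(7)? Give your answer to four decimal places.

2.3125

With σ_i denoting the second derivative at x_i, h_i = 3, 2, 3, and Δ_i = (y_(i+1) − y_i)/h_i = 3, -1, 4/3:
  3·σ_0 + 10·σ_1 + 2·σ_2 = 6(Δ_1 - Δ_0) = -24
  2·σ_1 + 10·σ_2 + 3·σ_3 = 6(Δ_2 - Δ_1) = 14
Natural end conditions: σ_0 = σ_3 = 0.
Forward elimination and back-substitution give σ_0 = 0, σ_1 = -67/24, σ_2 = 47/24, σ_3 = 0.
On [4, 7], S'(t) = b_2 + 2c_2·(t - 4) + 3d_2·(t - 4)² with b_2 = Δ_2 - h_2(2σ_2 + σ_3)/6 = -5/8, c_2 = σ_2/2 = 47/48, d_2 = (σ_3 - σ_2)/(6h_2) = -47/432. So S'(7) = 37/16.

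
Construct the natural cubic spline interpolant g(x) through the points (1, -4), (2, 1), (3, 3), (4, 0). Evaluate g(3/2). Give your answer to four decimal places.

-1.3250

Write σ_i for g''(x_i). With h_i = 1, 1, 1 and divided differences Δ_i = 5, 2, -3, the continuity of g' gives the tridiagonal system
  1·σ_0 + 4·σ_1 + 1·σ_2 = 6(Δ_1 - Δ_0) = -18
  1·σ_1 + 4·σ_2 + 1·σ_3 = 6(Δ_2 - Δ_1) = -30
Natural end conditions: σ_0 = σ_3 = 0.
Solving: σ_0 = 0, σ_1 = -14/5, σ_2 = -34/5, σ_3 = 0.
On [1, 2], g(x) = -4 + 82/15·(x - 1) + 0·(x - 1)² - 7/15·(x - 1)³.
With (x - 1) = 1/2: g(3/2) = -53/40.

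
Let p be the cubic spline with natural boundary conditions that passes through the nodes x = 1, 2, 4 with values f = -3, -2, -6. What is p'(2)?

Write M_i for p''(x_i). With h_i = 1, 2 and divided differences Δ_i = 1, -2, the continuity of p' gives the tridiagonal system
  1·M_0 + 6·M_1 + 2·M_2 = 6(Δ_1 - Δ_0) = -18
Natural end conditions: M_0 = M_2 = 0.
Forward elimination and back-substitution give M_0 = 0, M_1 = -3, M_2 = 0.
On [2, 4], p'(x) = b_1 + 2c_1·(x - 2) + 3d_1·(x - 2)² with b_1 = Δ_1 - h_1(2M_1 + M_2)/6 = 0, c_1 = M_1/2 = -3/2, d_1 = (M_2 - M_1)/(6h_1) = 1/4. So p'(2) = 0.

0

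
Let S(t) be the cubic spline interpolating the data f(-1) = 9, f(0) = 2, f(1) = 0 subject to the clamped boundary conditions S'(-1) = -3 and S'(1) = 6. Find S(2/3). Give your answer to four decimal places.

Write m_i for S''(x_i). With h_i = 1, 1 and divided differences Δ_i = -7, -2, the continuity of S' gives the tridiagonal system
  1·m_0 + 4·m_1 + 1·m_2 = 6(Δ_1 - Δ_0) = 30
Clamped end conditions give two more equations: 2h_0·m_0 + h_0·m_1 = 6(Δ_0 - S'(-1)) = -24 and h_1·m_1 + 2h_1·m_2 = 6(S'(1) - Δ_1) = 48.
Solving the tridiagonal system: m_0 = -15, m_1 = 6, m_2 = 21.
On [0, 1], S(t) = 2 - 15/2·t + 3·t² + 5/2·t³.
With t = 2/3: S(2/3) = -25/27.

-0.9259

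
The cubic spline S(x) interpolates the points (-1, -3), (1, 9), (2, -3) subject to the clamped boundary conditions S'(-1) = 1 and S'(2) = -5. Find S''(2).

37

Let σ_i = S''(x_i). Step sizes h_i = 2, 1; slopes of the chords Δ_i = (y_(i+1) - y_i)/h_i = 6, -12.
  2·σ_0 + 6·σ_1 + 1·σ_2 = 6(Δ_1 - Δ_0) = -108
Clamped end conditions give two more equations: 2h_0·σ_0 + h_0·σ_1 = 6(Δ_0 - S'(-1)) = 30 and h_1·σ_1 + 2h_1·σ_2 = 6(S'(2) - Δ_1) = 42.
Solving: σ_0 = 47/2, σ_1 = -32, σ_2 = 37.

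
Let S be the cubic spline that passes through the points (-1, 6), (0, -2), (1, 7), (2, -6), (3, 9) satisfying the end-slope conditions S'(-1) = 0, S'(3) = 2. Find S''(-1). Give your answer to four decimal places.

Let M_i = S''(x_i). Step sizes h_i = 1, 1, 1, 1; slopes of the chords Δ_i = (y_(i+1) - y_i)/h_i = -8, 9, -13, 15.
  1·M_0 + 4·M_1 + 1·M_2 = 6(Δ_1 - Δ_0) = 102
  1·M_1 + 4·M_2 + 1·M_3 = 6(Δ_2 - Δ_1) = -132
  1·M_2 + 4·M_3 + 1·M_4 = 6(Δ_3 - Δ_2) = 168
Clamped end conditions give two more equations: 2h_0·M_0 + h_0·M_1 = 6(Δ_0 - S'(-1)) = -48 and h_3·M_3 + 2h_3·M_4 = 6(S'(3) - Δ_3) = -78.
Solving the tridiagonal system: M_0 = -1441/28, M_1 = 769/14, M_2 = -265/4, M_3 = 1093/14, M_4 = -2185/28.

-51.4643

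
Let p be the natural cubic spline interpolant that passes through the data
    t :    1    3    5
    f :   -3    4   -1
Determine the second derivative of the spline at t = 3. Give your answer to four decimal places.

-4.5000

With σ_i denoting the second derivative at x_i, h_i = 2, 2, and Δ_i = (y_(i+1) − y_i)/h_i = 7/2, -5/2:
  2·σ_0 + 8·σ_1 + 2·σ_2 = 6(Δ_1 - Δ_0) = -36
Natural end conditions: σ_0 = σ_2 = 0.
Forward elimination and back-substitution give σ_0 = 0, σ_1 = -9/2, σ_2 = 0.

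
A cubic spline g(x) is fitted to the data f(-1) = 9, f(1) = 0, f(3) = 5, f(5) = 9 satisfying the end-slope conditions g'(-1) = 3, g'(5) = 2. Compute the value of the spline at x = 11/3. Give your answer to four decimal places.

6.8272

Let M_i = g''(x_i). Step sizes h_i = 2, 2, 2; slopes of the chords Δ_i = (y_(i+1) - y_i)/h_i = -9/2, 5/2, 2.
  2·M_0 + 8·M_1 + 2·M_2 = 6(Δ_1 - Δ_0) = 42
  2·M_1 + 8·M_2 + 2·M_3 = 6(Δ_2 - Δ_1) = -3
Clamped end conditions give two more equations: 2h_0·M_0 + h_0·M_1 = 6(Δ_0 - g'(-1)) = -45 and h_2·M_2 + 2h_2·M_3 = 6(g'(5) - Δ_2) = 0.
Hence M_0 = -49/3, M_1 = 61/6, M_2 = -10/3, M_3 = 5/3.
On [3, 5], g(x) = 5 + 11/3·(x - 3) - 5/3·(x - 3)² + 5/12·(x - 3)³.
With (x - 3) = 2/3: g(11/3) = 553/81.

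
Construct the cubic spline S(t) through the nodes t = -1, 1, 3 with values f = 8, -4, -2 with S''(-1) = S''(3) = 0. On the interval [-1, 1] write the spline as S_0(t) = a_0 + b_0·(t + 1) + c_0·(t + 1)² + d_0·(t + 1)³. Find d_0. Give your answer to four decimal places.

0.4375

With m_i denoting the second derivative at x_i, h_i = 2, 2, and Δ_i = (y_(i+1) − y_i)/h_i = -6, 1:
  2·m_0 + 8·m_1 + 2·m_2 = 6(Δ_1 - Δ_0) = 42
Natural end conditions: m_0 = m_2 = 0.
Hence m_0 = 0, m_1 = 21/4, m_2 = 0.
On [-1, 1], with S_0(t) = a_0 + b_0·(t + 1) + c_0·(t + 1)² + d_0·(t + 1)³: c_0 = m_0/2 = 0, d_0 = (m_1 - m_0)/(6h_0) = 7/16, b_0 = Δ_0 - h_0(2m_0 + m_1)/6 = -31/4.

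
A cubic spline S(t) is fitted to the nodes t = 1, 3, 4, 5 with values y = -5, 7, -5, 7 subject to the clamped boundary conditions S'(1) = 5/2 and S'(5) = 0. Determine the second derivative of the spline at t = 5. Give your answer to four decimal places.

Let M_i = S''(x_i). Step sizes h_i = 2, 1, 1; slopes of the chords Δ_i = (y_(i+1) - y_i)/h_i = 6, -12, 12.
  2·M_0 + 6·M_1 + 1·M_2 = 6(Δ_1 - Δ_0) = -108
  1·M_1 + 4·M_2 + 1·M_3 = 6(Δ_2 - Δ_1) = 144
Clamped end conditions give two more equations: 2h_0·M_0 + h_0·M_1 = 6(Δ_0 - S'(1)) = 21 and h_2·M_2 + 2h_2·M_3 = 6(S'(5) - Δ_2) = -72.
Solving the tridiagonal system: M_0 = 256/11, M_1 = -793/22, M_2 = 679/11, M_3 = -1471/22.

-66.8636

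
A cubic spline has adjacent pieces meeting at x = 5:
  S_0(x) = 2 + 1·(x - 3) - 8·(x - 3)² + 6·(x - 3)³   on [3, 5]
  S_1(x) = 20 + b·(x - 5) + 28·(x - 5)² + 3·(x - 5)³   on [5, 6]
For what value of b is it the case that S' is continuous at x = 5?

41

S_0'(x) = 1 - 16·(x - 3) + 18·(x - 3)², so S_0'(5) = 41. On the right, S_1'(5) = b, so b = 41.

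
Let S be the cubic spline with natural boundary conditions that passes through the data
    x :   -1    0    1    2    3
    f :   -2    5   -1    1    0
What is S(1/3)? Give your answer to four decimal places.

Write σ_i for S''(x_i). With h_i = 1, 1, 1, 1 and divided differences Δ_i = 7, -6, 2, -1, the continuity of S' gives the tridiagonal system
  1·σ_0 + 4·σ_1 + 1·σ_2 = 6(Δ_1 - Δ_0) = -78
  1·σ_1 + 4·σ_2 + 1·σ_3 = 6(Δ_2 - Δ_1) = 48
  1·σ_2 + 4·σ_3 + 1·σ_4 = 6(Δ_3 - Δ_2) = -18
Natural end conditions: σ_0 = σ_4 = 0.
Hence σ_0 = 0, σ_1 = -345/14, σ_2 = 144/7, σ_3 = -135/14, σ_4 = 0.
On [0, 1], S(x) = 5 - 17/14·x - 345/28·x² + 211/28·x³.
With x = 1/3: S(1/3) = 1325/378.

3.5053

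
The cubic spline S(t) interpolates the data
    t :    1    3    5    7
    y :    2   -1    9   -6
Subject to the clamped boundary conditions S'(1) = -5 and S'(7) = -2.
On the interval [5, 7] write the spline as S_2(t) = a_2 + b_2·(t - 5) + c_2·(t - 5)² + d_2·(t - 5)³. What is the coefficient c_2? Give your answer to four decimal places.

-7.7500

With σ_i denoting the second derivative at x_i, h_i = 2, 2, 2, and Δ_i = (y_(i+1) − y_i)/h_i = -3/2, 5, -15/2:
  2·σ_0 + 8·σ_1 + 2·σ_2 = 6(Δ_1 - Δ_0) = 39
  2·σ_1 + 8·σ_2 + 2·σ_3 = 6(Δ_2 - Δ_1) = -75
Clamped end conditions give two more equations: 2h_0·σ_0 + h_0·σ_1 = 6(Δ_0 - S'(1)) = 21 and h_2·σ_2 + 2h_2·σ_3 = 6(S'(7) - Δ_2) = 33.
Solving: σ_0 = 1, σ_1 = 17/2, σ_2 = -31/2, σ_3 = 16.
On [5, 7], with S_2(t) = a_2 + b_2·(t - 5) + c_2·(t - 5)² + d_2·(t - 5)³: c_2 = σ_2/2 = -31/4, d_2 = (σ_3 - σ_2)/(6h_2) = 21/8, b_2 = Δ_2 - h_2(2σ_2 + σ_3)/6 = -5/2.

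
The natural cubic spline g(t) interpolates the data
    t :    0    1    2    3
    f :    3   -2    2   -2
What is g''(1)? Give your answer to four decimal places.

17.6000

With m_i denoting the second derivative at x_i, h_i = 1, 1, 1, and Δ_i = (y_(i+1) − y_i)/h_i = -5, 4, -4:
  1·m_0 + 4·m_1 + 1·m_2 = 6(Δ_1 - Δ_0) = 54
  1·m_1 + 4·m_2 + 1·m_3 = 6(Δ_2 - Δ_1) = -48
Natural end conditions: m_0 = m_3 = 0.
Hence m_0 = 0, m_1 = 88/5, m_2 = -82/5, m_3 = 0.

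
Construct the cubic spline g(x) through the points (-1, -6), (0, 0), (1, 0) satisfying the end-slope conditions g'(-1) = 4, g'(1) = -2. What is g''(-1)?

With m_i denoting the second derivative at x_i, h_i = 1, 1, and Δ_i = (y_(i+1) − y_i)/h_i = 6, 0:
  1·m_0 + 4·m_1 + 1·m_2 = 6(Δ_1 - Δ_0) = -36
Clamped end conditions give two more equations: 2h_0·m_0 + h_0·m_1 = 6(Δ_0 - g'(-1)) = 12 and h_1·m_1 + 2h_1·m_2 = 6(g'(1) - Δ_1) = -12.
Forward elimination and back-substitution give m_0 = 12, m_1 = -12, m_2 = 0.

12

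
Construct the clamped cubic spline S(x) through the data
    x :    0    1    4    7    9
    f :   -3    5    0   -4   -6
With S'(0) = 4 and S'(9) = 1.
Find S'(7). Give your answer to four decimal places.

Let σ_i = S''(x_i). Step sizes h_i = 1, 3, 3, 2; slopes of the chords Δ_i = (y_(i+1) - y_i)/h_i = 8, -5/3, -4/3, -1.
  1·σ_0 + 8·σ_1 + 3·σ_2 = 6(Δ_1 - Δ_0) = -58
  3·σ_1 + 12·σ_2 + 3·σ_3 = 6(Δ_2 - Δ_1) = 2
  3·σ_2 + 10·σ_3 + 2·σ_4 = 6(Δ_3 - Δ_2) = 2
Clamped end conditions give two more equations: 2h_0·σ_0 + h_0·σ_1 = 6(Δ_0 - S'(0)) = 24 and h_3·σ_3 + 2h_3·σ_4 = 6(S'(9) - Δ_3) = 12.
Forward elimination and back-substitution give σ_0 = 848/49, σ_1 = -520/49, σ_2 = 470/147, σ_3 = -74/49, σ_4 = 184/49.
On [7, 9], S'(x) = b_3 + 2c_3·(x - 7) + 3d_3·(x - 7)² with b_3 = Δ_3 - h_3(2σ_3 + σ_4)/6 = -61/49, c_3 = σ_3/2 = -37/49, d_3 = (σ_4 - σ_3)/(6h_3) = 43/98. So S'(7) = -61/49.

-1.2449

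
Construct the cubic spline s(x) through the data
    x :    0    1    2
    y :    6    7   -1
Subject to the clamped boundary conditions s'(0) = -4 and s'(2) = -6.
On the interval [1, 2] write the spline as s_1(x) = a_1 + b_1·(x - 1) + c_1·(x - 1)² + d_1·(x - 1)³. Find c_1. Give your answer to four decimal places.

-12.5000

Put M_i = s'' at the i-th knot. Here h = (1, 1) and Δ = (1, -8), so the interior equations h_(i-1)·M_(i-1) + 2(h_(i-1)+h_i)·M_i + h_i·M_(i+1) = 6(Δ_i − Δ_(i-1)) read
  1·M_0 + 4·M_1 + 1·M_2 = 6(Δ_1 - Δ_0) = -54
Clamped end conditions give two more equations: 2h_0·M_0 + h_0·M_1 = 6(Δ_0 - s'(0)) = 30 and h_1·M_1 + 2h_1·M_2 = 6(s'(2) - Δ_1) = 12.
Solving the tridiagonal system: M_0 = 55/2, M_1 = -25, M_2 = 37/2.
On [1, 2], with s_1(x) = a_1 + b_1·(x - 1) + c_1·(x - 1)² + d_1·(x - 1)³: c_1 = M_1/2 = -25/2, d_1 = (M_2 - M_1)/(6h_1) = 29/4, b_1 = Δ_1 - h_1(2M_1 + M_2)/6 = -11/4.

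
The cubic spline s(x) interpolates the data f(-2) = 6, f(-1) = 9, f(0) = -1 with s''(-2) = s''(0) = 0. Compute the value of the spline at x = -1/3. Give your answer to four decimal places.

3.2963

Let M_i = s''(x_i). Step sizes h_i = 1, 1; slopes of the chords Δ_i = (y_(i+1) - y_i)/h_i = 3, -10.
  1·M_0 + 4·M_1 + 1·M_2 = 6(Δ_1 - Δ_0) = -78
Natural end conditions: M_0 = M_2 = 0.
Hence M_0 = 0, M_1 = -39/2, M_2 = 0.
On [-1, 0], s(x) = 9 - 7/2·(x + 1) - 39/4·(x + 1)² + 13/4·(x + 1)³.
With (x + 1) = 2/3: s(-1/3) = 89/27.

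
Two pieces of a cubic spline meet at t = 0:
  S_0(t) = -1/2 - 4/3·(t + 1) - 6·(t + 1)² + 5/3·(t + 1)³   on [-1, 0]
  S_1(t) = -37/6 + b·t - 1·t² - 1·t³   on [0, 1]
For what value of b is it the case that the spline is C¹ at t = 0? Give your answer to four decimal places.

-8.3333

S_0'(t) = -4/3 - 12·(t + 1) + 5·(t + 1)², so S_0'(0) = -25/3. On the right, S_1'(0) = b, so b = -25/3.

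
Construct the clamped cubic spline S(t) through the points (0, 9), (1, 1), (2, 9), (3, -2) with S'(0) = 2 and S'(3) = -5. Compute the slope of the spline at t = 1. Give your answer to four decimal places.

Put m_i = S'' at the i-th knot. Here h = (1, 1, 1) and Δ = (-8, 8, -11), so the interior equations h_(i-1)·m_(i-1) + 2(h_(i-1)+h_i)·m_i + h_i·m_(i+1) = 6(Δ_i − Δ_(i-1)) read
  1·m_0 + 4·m_1 + 1·m_2 = 6(Δ_1 - Δ_0) = 96
  1·m_1 + 4·m_2 + 1·m_3 = 6(Δ_2 - Δ_1) = -114
Clamped end conditions give two more equations: 2h_0·m_0 + h_0·m_1 = 6(Δ_0 - S'(0)) = -60 and h_2·m_2 + 2h_2·m_3 = 6(S'(3) - Δ_2) = 36.
Solving: m_0 = -832/15, m_1 = 764/15, m_2 = -784/15, m_3 = 662/15.
On [1, 2], S'(t) = b_1 + 2c_1·(t - 1) + 3d_1·(t - 1)² with b_1 = Δ_1 - h_1(2m_1 + m_2)/6 = -4/15, c_1 = m_1/2 = 382/15, d_1 = (m_2 - m_1)/(6h_1) = -86/5. So S'(1) = -4/15.

-0.2667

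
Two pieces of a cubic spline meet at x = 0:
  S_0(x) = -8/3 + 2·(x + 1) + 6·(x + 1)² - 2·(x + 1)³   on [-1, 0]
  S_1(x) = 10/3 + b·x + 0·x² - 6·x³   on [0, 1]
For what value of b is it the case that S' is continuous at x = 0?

S_0'(x) = 2 + 12·(x + 1) - 6·(x + 1)², so S_0'(0) = 8. On the right, S_1'(0) = b, so b = 8.

8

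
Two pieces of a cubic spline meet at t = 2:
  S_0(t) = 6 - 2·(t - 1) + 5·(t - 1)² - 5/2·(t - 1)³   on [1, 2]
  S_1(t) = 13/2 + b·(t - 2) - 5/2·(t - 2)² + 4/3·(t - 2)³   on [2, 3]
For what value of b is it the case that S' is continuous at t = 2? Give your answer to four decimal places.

0.5000

S_0'(t) = -2 + 10·(t - 1) - 15/2·(t - 1)², so S_0'(2) = 1/2. On the right, S_1'(2) = b, so b = 1/2.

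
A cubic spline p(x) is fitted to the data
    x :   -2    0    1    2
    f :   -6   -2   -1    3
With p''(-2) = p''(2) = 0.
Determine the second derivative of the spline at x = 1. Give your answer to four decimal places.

Put σ_i = p'' at the i-th knot. Here h = (2, 1, 1) and Δ = (2, 1, 4), so the interior equations h_(i-1)·σ_(i-1) + 2(h_(i-1)+h_i)·σ_i + h_i·σ_(i+1) = 6(Δ_i − Δ_(i-1)) read
  2·σ_0 + 6·σ_1 + 1·σ_2 = 6(Δ_1 - Δ_0) = -6
  1·σ_1 + 4·σ_2 + 1·σ_3 = 6(Δ_2 - Δ_1) = 18
Natural end conditions: σ_0 = σ_3 = 0.
Forward elimination and back-substitution give σ_0 = 0, σ_1 = -42/23, σ_2 = 114/23, σ_3 = 0.

4.9565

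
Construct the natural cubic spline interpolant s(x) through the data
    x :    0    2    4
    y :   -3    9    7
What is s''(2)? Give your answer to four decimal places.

Write M_i for s''(x_i). With h_i = 2, 2 and divided differences Δ_i = 6, -1, the continuity of s' gives the tridiagonal system
  2·M_0 + 8·M_1 + 2·M_2 = 6(Δ_1 - Δ_0) = -42
Natural end conditions: M_0 = M_2 = 0.
Solving the tridiagonal system: M_0 = 0, M_1 = -21/4, M_2 = 0.

-5.2500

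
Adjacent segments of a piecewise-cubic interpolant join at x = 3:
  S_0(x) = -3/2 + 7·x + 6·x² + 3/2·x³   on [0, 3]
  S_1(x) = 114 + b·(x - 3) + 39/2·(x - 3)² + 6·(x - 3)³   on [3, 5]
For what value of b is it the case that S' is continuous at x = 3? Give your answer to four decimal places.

S_0'(x) = 7 + 12·x + 9/2·x², so S_0'(3) = 167/2. On the right, S_1'(3) = b, so b = 167/2.

83.5000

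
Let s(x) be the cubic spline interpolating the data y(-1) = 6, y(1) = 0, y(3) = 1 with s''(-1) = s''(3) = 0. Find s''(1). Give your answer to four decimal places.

2.6250

Let M_i = s''(x_i). Step sizes h_i = 2, 2; slopes of the chords Δ_i = (y_(i+1) - y_i)/h_i = -3, 1/2.
  2·M_0 + 8·M_1 + 2·M_2 = 6(Δ_1 - Δ_0) = 21
Natural end conditions: M_0 = M_2 = 0.
Solving the tridiagonal system: M_0 = 0, M_1 = 21/8, M_2 = 0.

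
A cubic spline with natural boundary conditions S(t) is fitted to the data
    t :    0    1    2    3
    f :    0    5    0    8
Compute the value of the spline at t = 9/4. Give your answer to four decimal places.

Let σ_i = S''(x_i). Step sizes h_i = 1, 1, 1; slopes of the chords Δ_i = (y_(i+1) - y_i)/h_i = 5, -5, 8.
  1·σ_0 + 4·σ_1 + 1·σ_2 = 6(Δ_1 - Δ_0) = -60
  1·σ_1 + 4·σ_2 + 1·σ_3 = 6(Δ_2 - Δ_1) = 78
Natural end conditions: σ_0 = σ_3 = 0.
Hence σ_0 = 0, σ_1 = -106/5, σ_2 = 124/5, σ_3 = 0.
On [2, 3], S(t) = 0 - 4/15·(t - 2) + 62/5·(t - 2)² - 62/15·(t - 2)³.
With (t - 2) = 1/4: S(9/4) = 103/160.

0.6438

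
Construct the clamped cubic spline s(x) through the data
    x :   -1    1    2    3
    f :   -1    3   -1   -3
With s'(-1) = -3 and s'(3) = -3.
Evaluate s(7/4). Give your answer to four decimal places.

0.0405

Let σ_i = s''(x_i). Step sizes h_i = 2, 1, 1; slopes of the chords Δ_i = (y_(i+1) - y_i)/h_i = 2, -4, -2.
  2·σ_0 + 6·σ_1 + 1·σ_2 = 6(Δ_1 - Δ_0) = -36
  1·σ_1 + 4·σ_2 + 1·σ_3 = 6(Δ_2 - Δ_1) = 12
Clamped end conditions give two more equations: 2h_0·σ_0 + h_0·σ_1 = 6(Δ_0 - s'(-1)) = 30 and h_2·σ_2 + 2h_2·σ_3 = 6(s'(3) - Δ_2) = -6.
Hence σ_0 = 147/11, σ_1 = -129/11, σ_2 = 84/11, σ_3 = -75/11.
On [1, 2], s(x) = 3 - 15/11·(x - 1) - 129/22·(x - 1)² + 71/22·(x - 1)³.
With (x - 1) = 3/4: s(7/4) = 57/1408.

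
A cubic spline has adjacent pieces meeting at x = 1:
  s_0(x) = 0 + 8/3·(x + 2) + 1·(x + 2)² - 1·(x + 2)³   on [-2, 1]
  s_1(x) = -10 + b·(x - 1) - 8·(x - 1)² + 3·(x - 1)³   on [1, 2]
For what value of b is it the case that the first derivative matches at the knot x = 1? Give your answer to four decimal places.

s_0'(x) = 8/3 + 2·(x + 2) - 3·(x + 2)², so s_0'(1) = -55/3. On the right, s_1'(1) = b, so b = -55/3.

-18.3333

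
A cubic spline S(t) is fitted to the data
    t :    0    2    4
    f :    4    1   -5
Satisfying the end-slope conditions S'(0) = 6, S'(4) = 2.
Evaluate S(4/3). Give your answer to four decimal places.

With σ_i denoting the second derivative at x_i, h_i = 2, 2, and Δ_i = (y_(i+1) − y_i)/h_i = -3/2, -3:
  2·σ_0 + 8·σ_1 + 2·σ_2 = 6(Δ_1 - Δ_0) = -9
Clamped end conditions give two more equations: 2h_0·σ_0 + h_0·σ_1 = 6(Δ_0 - S'(0)) = -45 and h_1·σ_1 + 2h_1·σ_2 = 6(S'(4) - Δ_1) = 30.
Solving: σ_0 = -89/8, σ_1 = -1/4, σ_2 = 61/8.
On [0, 2], S(t) = 4 + 6·t - 89/16·t² + 29/32·t³.
With t = 4/3: S(4/3) = 115/27.

4.2593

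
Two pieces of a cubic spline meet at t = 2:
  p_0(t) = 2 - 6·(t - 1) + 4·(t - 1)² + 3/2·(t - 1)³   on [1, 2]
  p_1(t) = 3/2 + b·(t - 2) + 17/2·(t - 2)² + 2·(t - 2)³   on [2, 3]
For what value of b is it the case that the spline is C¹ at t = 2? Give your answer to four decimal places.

p_0'(t) = -6 + 8·(t - 1) + 9/2·(t - 1)², so p_0'(2) = 13/2. On the right, p_1'(2) = b, so b = 13/2.

6.5000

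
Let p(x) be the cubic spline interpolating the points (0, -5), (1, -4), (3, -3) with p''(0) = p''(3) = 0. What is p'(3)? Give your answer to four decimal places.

Write m_i for p''(x_i). With h_i = 1, 2 and divided differences Δ_i = 1, 1/2, the continuity of p' gives the tridiagonal system
  1·m_0 + 6·m_1 + 2·m_2 = 6(Δ_1 - Δ_0) = -3
Natural end conditions: m_0 = m_2 = 0.
Forward elimination and back-substitution give m_0 = 0, m_1 = -1/2, m_2 = 0.
On [1, 3], p'(x) = b_1 + 2c_1·(x - 1) + 3d_1·(x - 1)² with b_1 = Δ_1 - h_1(2m_1 + m_2)/6 = 5/6, c_1 = m_1/2 = -1/4, d_1 = (m_2 - m_1)/(6h_1) = 1/24. So p'(3) = 1/3.

0.3333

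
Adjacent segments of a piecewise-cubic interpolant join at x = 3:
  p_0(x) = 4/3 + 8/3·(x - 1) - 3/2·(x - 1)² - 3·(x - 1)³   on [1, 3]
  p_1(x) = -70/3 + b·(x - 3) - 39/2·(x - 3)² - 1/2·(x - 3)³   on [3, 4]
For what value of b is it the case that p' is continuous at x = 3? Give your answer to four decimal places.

-39.3333

p_0'(x) = 8/3 - 3·(x - 1) - 9·(x - 1)², so p_0'(3) = -118/3. On the right, p_1'(3) = b, so b = -118/3.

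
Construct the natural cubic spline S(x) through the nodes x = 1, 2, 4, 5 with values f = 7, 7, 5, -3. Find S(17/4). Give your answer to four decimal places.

Write M_i for S''(x_i). With h_i = 1, 2, 1 and divided differences Δ_i = 0, -1, -8, the continuity of S' gives the tridiagonal system
  1·M_0 + 6·M_1 + 2·M_2 = 6(Δ_1 - Δ_0) = -6
  2·M_1 + 6·M_2 + 1·M_3 = 6(Δ_2 - Δ_1) = -42
Natural end conditions: M_0 = M_3 = 0.
Hence M_0 = 0, M_1 = 3/2, M_2 = -15/2, M_3 = 0.
On [4, 5], S(x) = 5 - 11/2·(x - 4) - 15/4·(x - 4)² + 5/4·(x - 4)³.
With (x - 4) = 1/4: S(17/4) = 873/256.

3.4102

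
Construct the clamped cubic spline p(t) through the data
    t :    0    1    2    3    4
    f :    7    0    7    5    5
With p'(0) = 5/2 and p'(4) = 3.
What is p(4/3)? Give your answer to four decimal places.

1.1548

With M_i denoting the second derivative at x_i, h_i = 1, 1, 1, 1, and Δ_i = (y_(i+1) − y_i)/h_i = -7, 7, -2, 0:
  1·M_0 + 4·M_1 + 1·M_2 = 6(Δ_1 - Δ_0) = 84
  1·M_1 + 4·M_2 + 1·M_3 = 6(Δ_2 - Δ_1) = -54
  1·M_2 + 4·M_3 + 1·M_4 = 6(Δ_3 - Δ_2) = 12
Clamped end conditions give two more equations: 2h_0·M_0 + h_0·M_1 = 6(Δ_0 - p'(0)) = -57 and h_3·M_3 + 2h_3·M_4 = 6(p'(4) - Δ_3) = 18.
Forward elimination and back-substitution give M_0 = -2699/56, M_1 = 1103/28, M_2 = -203/8, M_3 = 227/28, M_4 = 277/56.
On [1, 2], p(t) = 0 - 213/112·(t - 1) + 1103/56·(t - 1)² - 1209/112·(t - 1)³.
With (t - 1) = 1/3: p(4/3) = 97/84.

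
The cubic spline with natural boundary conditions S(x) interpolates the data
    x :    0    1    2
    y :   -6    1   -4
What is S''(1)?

-18

Write σ_i for S''(x_i). With h_i = 1, 1 and divided differences Δ_i = 7, -5, the continuity of S' gives the tridiagonal system
  1·σ_0 + 4·σ_1 + 1·σ_2 = 6(Δ_1 - Δ_0) = -72
Natural end conditions: σ_0 = σ_2 = 0.
Solving the tridiagonal system: σ_0 = 0, σ_1 = -18, σ_2 = 0.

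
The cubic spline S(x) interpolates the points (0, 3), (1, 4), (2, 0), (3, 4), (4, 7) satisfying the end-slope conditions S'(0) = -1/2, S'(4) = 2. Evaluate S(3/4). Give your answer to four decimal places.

Let σ_i = S''(x_i). Step sizes h_i = 1, 1, 1, 1; slopes of the chords Δ_i = (y_(i+1) - y_i)/h_i = 1, -4, 4, 3.
  1·σ_0 + 4·σ_1 + 1·σ_2 = 6(Δ_1 - Δ_0) = -30
  1·σ_1 + 4·σ_2 + 1·σ_3 = 6(Δ_2 - Δ_1) = 48
  1·σ_2 + 4·σ_3 + 1·σ_4 = 6(Δ_3 - Δ_2) = -6
Clamped end conditions give two more equations: 2h_0·σ_0 + h_0·σ_1 = 6(Δ_0 - S'(0)) = 9 and h_3·σ_3 + 2h_3·σ_4 = 6(S'(4) - Δ_3) = -6.
Hence σ_0 = 95/8, σ_1 = -59/4, σ_2 = 137/8, σ_3 = -23/4, σ_4 = -1/8.
On [0, 1], S(x) = 3 - 1/2·x + 95/16·x² - 71/16·x³.
With x = 3/4: S(3/4) = 4191/1024.

4.0928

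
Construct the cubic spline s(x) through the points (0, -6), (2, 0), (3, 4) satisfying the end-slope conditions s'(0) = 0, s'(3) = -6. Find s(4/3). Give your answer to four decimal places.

-3.7778

With σ_i denoting the second derivative at x_i, h_i = 2, 1, and Δ_i = (y_(i+1) − y_i)/h_i = 3, 4:
  2·σ_0 + 6·σ_1 + 1·σ_2 = 6(Δ_1 - Δ_0) = 6
Clamped end conditions give two more equations: 2h_0·σ_0 + h_0·σ_1 = 6(Δ_0 - s'(0)) = 18 and h_1·σ_1 + 2h_1·σ_2 = 6(s'(3) - Δ_1) = -60.
Hence σ_0 = 3/2, σ_1 = 6, σ_2 = -33.
On [0, 2], s(x) = -6 + 0·x + 3/4·x² + 3/8·x³.
With x = 4/3: s(4/3) = -34/9.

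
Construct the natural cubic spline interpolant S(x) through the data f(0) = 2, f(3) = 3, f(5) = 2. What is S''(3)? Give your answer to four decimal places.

With M_i denoting the second derivative at x_i, h_i = 3, 2, and Δ_i = (y_(i+1) − y_i)/h_i = 1/3, -1/2:
  3·M_0 + 10·M_1 + 2·M_2 = 6(Δ_1 - Δ_0) = -5
Natural end conditions: M_0 = M_2 = 0.
Solving: M_0 = 0, M_1 = -1/2, M_2 = 0.

-0.5000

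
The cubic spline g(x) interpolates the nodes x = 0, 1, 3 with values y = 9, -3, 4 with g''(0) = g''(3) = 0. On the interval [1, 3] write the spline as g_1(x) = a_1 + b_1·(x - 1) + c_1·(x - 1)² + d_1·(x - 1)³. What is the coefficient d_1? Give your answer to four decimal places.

-1.2917

Write M_i for g''(x_i). With h_i = 1, 2 and divided differences Δ_i = -12, 7/2, the continuity of g' gives the tridiagonal system
  1·M_0 + 6·M_1 + 2·M_2 = 6(Δ_1 - Δ_0) = 93
Natural end conditions: M_0 = M_2 = 0.
Hence M_0 = 0, M_1 = 31/2, M_2 = 0.
On [1, 3], with g_1(x) = a_1 + b_1·(x - 1) + c_1·(x - 1)² + d_1·(x - 1)³: c_1 = M_1/2 = 31/4, d_1 = (M_2 - M_1)/(6h_1) = -31/24, b_1 = Δ_1 - h_1(2M_1 + M_2)/6 = -41/6.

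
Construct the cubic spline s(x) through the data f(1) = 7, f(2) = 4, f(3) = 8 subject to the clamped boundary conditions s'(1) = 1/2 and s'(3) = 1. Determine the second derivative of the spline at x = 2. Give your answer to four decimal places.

20.5000

Put σ_i = s'' at the i-th knot. Here h = (1, 1) and Δ = (-3, 4), so the interior equations h_(i-1)·σ_(i-1) + 2(h_(i-1)+h_i)·σ_i + h_i·σ_(i+1) = 6(Δ_i − Δ_(i-1)) read
  1·σ_0 + 4·σ_1 + 1·σ_2 = 6(Δ_1 - Δ_0) = 42
Clamped end conditions give two more equations: 2h_0·σ_0 + h_0·σ_1 = 6(Δ_0 - s'(1)) = -21 and h_1·σ_1 + 2h_1·σ_2 = 6(s'(3) - Δ_1) = -18.
Solving the tridiagonal system: σ_0 = -83/4, σ_1 = 41/2, σ_2 = -77/4.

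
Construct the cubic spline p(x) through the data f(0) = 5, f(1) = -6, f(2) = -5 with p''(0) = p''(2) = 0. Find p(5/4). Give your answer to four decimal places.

Write M_i for p''(x_i). With h_i = 1, 1 and divided differences Δ_i = -11, 1, the continuity of p' gives the tridiagonal system
  1·M_0 + 4·M_1 + 1·M_2 = 6(Δ_1 - Δ_0) = 72
Natural end conditions: M_0 = M_2 = 0.
Hence M_0 = 0, M_1 = 18, M_2 = 0.
On [1, 2], p(x) = -6 - 5·(x - 1) + 9·(x - 1)² - 3·(x - 1)³.
With (x - 1) = 1/4: p(5/4) = -431/64.

-6.7344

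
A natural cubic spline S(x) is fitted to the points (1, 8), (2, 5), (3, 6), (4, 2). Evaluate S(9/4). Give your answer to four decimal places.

With m_i denoting the second derivative at x_i, h_i = 1, 1, 1, and Δ_i = (y_(i+1) − y_i)/h_i = -3, 1, -4:
  1·m_0 + 4·m_1 + 1·m_2 = 6(Δ_1 - Δ_0) = 24
  1·m_1 + 4·m_2 + 1·m_3 = 6(Δ_2 - Δ_1) = -30
Natural end conditions: m_0 = m_3 = 0.
Solving the tridiagonal system: m_0 = 0, m_1 = 42/5, m_2 = -48/5, m_3 = 0.
On [2, 3], S(x) = 5 - 1/5·(x - 2) + 21/5·(x - 2)² - 3·(x - 2)³.
With (x - 2) = 1/4: S(9/4) = 1653/320.

5.1656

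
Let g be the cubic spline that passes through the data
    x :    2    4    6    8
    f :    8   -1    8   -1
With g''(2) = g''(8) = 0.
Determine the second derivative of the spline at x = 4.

Let M_i = g''(x_i). Step sizes h_i = 2, 2, 2; slopes of the chords Δ_i = (y_(i+1) - y_i)/h_i = -9/2, 9/2, -9/2.
  2·M_0 + 8·M_1 + 2·M_2 = 6(Δ_1 - Δ_0) = 54
  2·M_1 + 8·M_2 + 2·M_3 = 6(Δ_2 - Δ_1) = -54
Natural end conditions: M_0 = M_3 = 0.
Solving: M_0 = 0, M_1 = 9, M_2 = -9, M_3 = 0.

9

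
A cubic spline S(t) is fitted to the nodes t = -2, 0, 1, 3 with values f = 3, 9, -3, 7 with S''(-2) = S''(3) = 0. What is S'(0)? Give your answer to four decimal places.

-9.2286

With σ_i denoting the second derivative at x_i, h_i = 2, 1, 2, and Δ_i = (y_(i+1) − y_i)/h_i = 3, -12, 5:
  2·σ_0 + 6·σ_1 + 1·σ_2 = 6(Δ_1 - Δ_0) = -90
  1·σ_1 + 6·σ_2 + 2·σ_3 = 6(Δ_2 - Δ_1) = 102
Natural end conditions: σ_0 = σ_3 = 0.
Solving: σ_0 = 0, σ_1 = -642/35, σ_2 = 702/35, σ_3 = 0.
On [0, 1], S'(t) = b_1 + 2c_1·t + 3d_1·t² with b_1 = Δ_1 - h_1(2σ_1 + σ_2)/6 = -323/35, c_1 = σ_1/2 = -321/35, d_1 = (σ_2 - σ_1)/(6h_1) = 32/5. So S'(0) = -323/35.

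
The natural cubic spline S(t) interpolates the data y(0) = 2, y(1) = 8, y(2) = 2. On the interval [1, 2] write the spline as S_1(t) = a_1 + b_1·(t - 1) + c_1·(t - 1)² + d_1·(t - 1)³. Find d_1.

Let σ_i = S''(x_i). Step sizes h_i = 1, 1; slopes of the chords Δ_i = (y_(i+1) - y_i)/h_i = 6, -6.
  1·σ_0 + 4·σ_1 + 1·σ_2 = 6(Δ_1 - Δ_0) = -72
Natural end conditions: σ_0 = σ_2 = 0.
Forward elimination and back-substitution give σ_0 = 0, σ_1 = -18, σ_2 = 0.
On [1, 2], with S_1(t) = a_1 + b_1·(t - 1) + c_1·(t - 1)² + d_1·(t - 1)³: c_1 = σ_1/2 = -9, d_1 = (σ_2 - σ_1)/(6h_1) = 3, b_1 = Δ_1 - h_1(2σ_1 + σ_2)/6 = 0.

3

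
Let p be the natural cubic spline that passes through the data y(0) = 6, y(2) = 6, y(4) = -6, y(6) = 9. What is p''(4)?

With M_i denoting the second derivative at x_i, h_i = 2, 2, 2, and Δ_i = (y_(i+1) − y_i)/h_i = 0, -6, 15/2:
  2·M_0 + 8·M_1 + 2·M_2 = 6(Δ_1 - Δ_0) = -36
  2·M_1 + 8·M_2 + 2·M_3 = 6(Δ_2 - Δ_1) = 81
Natural end conditions: M_0 = M_3 = 0.
Hence M_0 = 0, M_1 = -15/2, M_2 = 12, M_3 = 0.

12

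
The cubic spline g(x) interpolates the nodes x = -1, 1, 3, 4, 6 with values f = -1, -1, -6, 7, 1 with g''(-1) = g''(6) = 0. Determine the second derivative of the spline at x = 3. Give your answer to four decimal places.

21.1406

Write σ_i for g''(x_i). With h_i = 2, 2, 1, 2 and divided differences Δ_i = 0, -5/2, 13, -3, the continuity of g' gives the tridiagonal system
  2·σ_0 + 8·σ_1 + 2·σ_2 = 6(Δ_1 - Δ_0) = -15
  2·σ_1 + 6·σ_2 + 1·σ_3 = 6(Δ_2 - Δ_1) = 93
  1·σ_2 + 6·σ_3 + 2·σ_4 = 6(Δ_3 - Δ_2) = -96
Natural end conditions: σ_0 = σ_4 = 0.
Solving the tridiagonal system: σ_0 = 0, σ_1 = -1833/256, σ_2 = 1353/64, σ_3 = -2499/128, σ_4 = 0.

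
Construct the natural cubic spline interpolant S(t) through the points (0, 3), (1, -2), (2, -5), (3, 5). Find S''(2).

20

Let M_i = S''(x_i). Step sizes h_i = 1, 1, 1; slopes of the chords Δ_i = (y_(i+1) - y_i)/h_i = -5, -3, 10.
  1·M_0 + 4·M_1 + 1·M_2 = 6(Δ_1 - Δ_0) = 12
  1·M_1 + 4·M_2 + 1·M_3 = 6(Δ_2 - Δ_1) = 78
Natural end conditions: M_0 = M_3 = 0.
Solving the tridiagonal system: M_0 = 0, M_1 = -2, M_2 = 20, M_3 = 0.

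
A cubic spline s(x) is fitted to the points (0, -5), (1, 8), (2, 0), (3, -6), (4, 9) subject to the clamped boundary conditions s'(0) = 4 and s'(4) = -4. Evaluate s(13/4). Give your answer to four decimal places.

-1.8516

Let M_i = s''(x_i). Step sizes h_i = 1, 1, 1, 1; slopes of the chords Δ_i = (y_(i+1) - y_i)/h_i = 13, -8, -6, 15.
  1·M_0 + 4·M_1 + 1·M_2 = 6(Δ_1 - Δ_0) = -126
  1·M_1 + 4·M_2 + 1·M_3 = 6(Δ_2 - Δ_1) = 12
  1·M_2 + 4·M_3 + 1·M_4 = 6(Δ_3 - Δ_2) = 126
Clamped end conditions give two more equations: 2h_0·M_0 + h_0·M_1 = 6(Δ_0 - s'(0)) = 54 and h_3·M_3 + 2h_3·M_4 = 6(s'(4) - Δ_3) = -114.
Solving the tridiagonal system: M_0 = 49, M_1 = -44, M_2 = 1, M_3 = 52, M_4 = -83.
On [3, 4], s(x) = -6 + 23/2·(x - 3) + 26·(x - 3)² - 45/2·(x - 3)³.
With (x - 3) = 1/4: s(13/4) = -237/128.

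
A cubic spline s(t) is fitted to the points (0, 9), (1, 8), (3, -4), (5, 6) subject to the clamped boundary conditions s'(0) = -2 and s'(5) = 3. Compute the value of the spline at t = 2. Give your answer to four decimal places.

Let M_i = s''(x_i). Step sizes h_i = 1, 2, 2; slopes of the chords Δ_i = (y_(i+1) - y_i)/h_i = -1, -6, 5.
  1·M_0 + 6·M_1 + 2·M_2 = 6(Δ_1 - Δ_0) = -30
  2·M_1 + 8·M_2 + 2·M_3 = 6(Δ_2 - Δ_1) = 66
Clamped end conditions give two more equations: 2h_0·M_0 + h_0·M_1 = 6(Δ_0 - s'(0)) = 6 and h_2·M_2 + 2h_2·M_3 = 6(s'(5) - Δ_2) = -12.
Forward elimination and back-substitution give M_0 = 194/23, M_1 = -250/23, M_2 = 308/23, M_3 = -223/23.
On [1, 3], s(t) = 8 - 74/23·(t - 1) - 125/23·(t - 1)² + 93/46·(t - 1)³.
With (t - 1) = 1: s(2) = 63/46.

1.3696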